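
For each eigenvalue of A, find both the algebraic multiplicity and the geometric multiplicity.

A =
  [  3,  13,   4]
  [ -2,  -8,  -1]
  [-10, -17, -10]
λ = -5: alg = 3, geom = 1

Step 1 — factor the characteristic polynomial to read off the algebraic multiplicities:
  χ_A(x) = (x + 5)^3

Step 2 — compute geometric multiplicities via the rank-nullity identity g(λ) = n − rank(A − λI):
  rank(A − (-5)·I) = 2, so dim ker(A − (-5)·I) = n − 2 = 1

Summary:
  λ = -5: algebraic multiplicity = 3, geometric multiplicity = 1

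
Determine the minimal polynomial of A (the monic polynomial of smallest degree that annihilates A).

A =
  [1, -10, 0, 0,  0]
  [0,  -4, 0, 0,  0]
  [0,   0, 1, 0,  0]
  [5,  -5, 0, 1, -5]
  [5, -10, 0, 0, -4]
x^2 + 3*x - 4

The characteristic polynomial is χ_A(x) = (x - 1)^3*(x + 4)^2, so the eigenvalues are known. The minimal polynomial is
  m_A(x) = Π_λ (x − λ)^{k_λ}
where k_λ is the size of the *largest* Jordan block for λ (equivalently, the smallest k with (A − λI)^k v = 0 for every generalised eigenvector v of λ).

  λ = -4: largest Jordan block has size 1, contributing (x + 4)
  λ = 1: largest Jordan block has size 1, contributing (x − 1)

So m_A(x) = (x - 1)*(x + 4) = x^2 + 3*x - 4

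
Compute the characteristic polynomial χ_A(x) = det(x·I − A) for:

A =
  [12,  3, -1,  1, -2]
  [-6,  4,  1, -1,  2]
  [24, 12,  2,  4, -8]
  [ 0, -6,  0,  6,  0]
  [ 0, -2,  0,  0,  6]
x^5 - 30*x^4 + 360*x^3 - 2160*x^2 + 6480*x - 7776

Expanding det(x·I − A) (e.g. by cofactor expansion or by noting that A is similar to its Jordan form J, which has the same characteristic polynomial as A) gives
  χ_A(x) = x^5 - 30*x^4 + 360*x^3 - 2160*x^2 + 6480*x - 7776
which factors as (x - 6)^5. The eigenvalues (with algebraic multiplicities) are λ = 6 with multiplicity 5.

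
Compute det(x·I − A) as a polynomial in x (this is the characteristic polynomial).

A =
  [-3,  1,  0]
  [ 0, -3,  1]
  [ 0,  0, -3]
x^3 + 9*x^2 + 27*x + 27

Expanding det(x·I − A) (e.g. by cofactor expansion or by noting that A is similar to its Jordan form J, which has the same characteristic polynomial as A) gives
  χ_A(x) = x^3 + 9*x^2 + 27*x + 27
which factors as (x + 3)^3. The eigenvalues (with algebraic multiplicities) are λ = -3 with multiplicity 3.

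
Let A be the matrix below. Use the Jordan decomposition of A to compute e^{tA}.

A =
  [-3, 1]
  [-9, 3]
e^{tA} =
  [1 - 3*t, t]
  [-9*t, 3*t + 1]

Strategy: write A = P · J · P⁻¹ where J is a Jordan canonical form, so e^{tA} = P · e^{tJ} · P⁻¹, and e^{tJ} can be computed block-by-block.

A has Jordan form
J =
  [0, 1]
  [0, 0]
(up to reordering of blocks).

Per-block formulas:
  For a 2×2 Jordan block J_2(0): exp(t · J_2(0)) = e^(0t)·(I + t·N), where N is the 2×2 nilpotent shift.

After assembling e^{tJ} and conjugating by P, we get:

e^{tA} =
  [1 - 3*t, t]
  [-9*t, 3*t + 1]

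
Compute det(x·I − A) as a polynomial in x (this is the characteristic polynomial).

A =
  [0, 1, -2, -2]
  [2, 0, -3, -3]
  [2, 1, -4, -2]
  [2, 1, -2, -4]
x^4 + 8*x^3 + 24*x^2 + 32*x + 16

Expanding det(x·I − A) (e.g. by cofactor expansion or by noting that A is similar to its Jordan form J, which has the same characteristic polynomial as A) gives
  χ_A(x) = x^4 + 8*x^3 + 24*x^2 + 32*x + 16
which factors as (x + 2)^4. The eigenvalues (with algebraic multiplicities) are λ = -2 with multiplicity 4.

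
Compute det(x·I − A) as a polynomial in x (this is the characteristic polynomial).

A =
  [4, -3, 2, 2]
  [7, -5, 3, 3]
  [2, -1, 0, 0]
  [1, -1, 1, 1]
x^4

Expanding det(x·I − A) (e.g. by cofactor expansion or by noting that A is similar to its Jordan form J, which has the same characteristic polynomial as A) gives
  χ_A(x) = x^4
which factors as x^4. The eigenvalues (with algebraic multiplicities) are λ = 0 with multiplicity 4.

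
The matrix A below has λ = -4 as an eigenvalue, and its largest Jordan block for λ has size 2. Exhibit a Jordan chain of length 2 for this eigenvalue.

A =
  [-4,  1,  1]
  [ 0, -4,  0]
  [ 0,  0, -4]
A Jordan chain for λ = -4 of length 2:
v_1 = (1, 0, 0)ᵀ
v_2 = (0, 1, 0)ᵀ

Let N = A − (-4)·I. We want v_2 with N^2 v_2 = 0 but N^1 v_2 ≠ 0; then v_{j-1} := N · v_j for j = 2, …, 2.

Pick v_2 = (0, 1, 0)ᵀ.
Then v_1 = N · v_2 = (1, 0, 0)ᵀ.

Sanity check: (A − (-4)·I) v_1 = (0, 0, 0)ᵀ = 0. ✓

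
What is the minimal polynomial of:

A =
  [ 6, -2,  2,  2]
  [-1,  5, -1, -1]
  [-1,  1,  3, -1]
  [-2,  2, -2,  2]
x^2 - 8*x + 16

The characteristic polynomial is χ_A(x) = (x - 4)^4, so the eigenvalues are known. The minimal polynomial is
  m_A(x) = Π_λ (x − λ)^{k_λ}
where k_λ is the size of the *largest* Jordan block for λ (equivalently, the smallest k with (A − λI)^k v = 0 for every generalised eigenvector v of λ).

  λ = 4: largest Jordan block has size 2, contributing (x − 4)^2

So m_A(x) = (x - 4)^2 = x^2 - 8*x + 16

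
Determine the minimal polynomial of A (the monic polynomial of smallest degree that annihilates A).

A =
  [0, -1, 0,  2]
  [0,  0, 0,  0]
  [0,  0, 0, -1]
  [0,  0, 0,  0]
x^2

The characteristic polynomial is χ_A(x) = x^4, so the eigenvalues are known. The minimal polynomial is
  m_A(x) = Π_λ (x − λ)^{k_λ}
where k_λ is the size of the *largest* Jordan block for λ (equivalently, the smallest k with (A − λI)^k v = 0 for every generalised eigenvector v of λ).

  λ = 0: largest Jordan block has size 2, contributing (x − 0)^2

So m_A(x) = x^2 = x^2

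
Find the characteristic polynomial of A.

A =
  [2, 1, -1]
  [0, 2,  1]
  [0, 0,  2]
x^3 - 6*x^2 + 12*x - 8

Expanding det(x·I − A) (e.g. by cofactor expansion or by noting that A is similar to its Jordan form J, which has the same characteristic polynomial as A) gives
  χ_A(x) = x^3 - 6*x^2 + 12*x - 8
which factors as (x - 2)^3. The eigenvalues (with algebraic multiplicities) are λ = 2 with multiplicity 3.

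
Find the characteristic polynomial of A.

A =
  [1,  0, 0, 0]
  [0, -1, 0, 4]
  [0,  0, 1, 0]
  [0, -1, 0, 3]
x^4 - 4*x^3 + 6*x^2 - 4*x + 1

Expanding det(x·I − A) (e.g. by cofactor expansion or by noting that A is similar to its Jordan form J, which has the same characteristic polynomial as A) gives
  χ_A(x) = x^4 - 4*x^3 + 6*x^2 - 4*x + 1
which factors as (x - 1)^4. The eigenvalues (with algebraic multiplicities) are λ = 1 with multiplicity 4.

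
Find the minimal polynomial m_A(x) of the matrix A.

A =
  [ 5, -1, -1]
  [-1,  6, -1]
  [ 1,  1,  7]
x^3 - 18*x^2 + 108*x - 216

The characteristic polynomial is χ_A(x) = (x - 6)^3, so the eigenvalues are known. The minimal polynomial is
  m_A(x) = Π_λ (x − λ)^{k_λ}
where k_λ is the size of the *largest* Jordan block for λ (equivalently, the smallest k with (A − λI)^k v = 0 for every generalised eigenvector v of λ).

  λ = 6: largest Jordan block has size 3, contributing (x − 6)^3

So m_A(x) = (x - 6)^3 = x^3 - 18*x^2 + 108*x - 216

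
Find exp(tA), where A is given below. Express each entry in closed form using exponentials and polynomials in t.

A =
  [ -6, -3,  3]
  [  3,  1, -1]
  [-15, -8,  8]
e^{tA} =
  [3 - 2*exp(3*t), 1 - exp(3*t), exp(3*t) - 1]
  [3*t, t + 1, -t]
  [3*t - 6*exp(3*t) + 6, t - 3*exp(3*t) + 3, -t + 3*exp(3*t) - 2]

Strategy: write A = P · J · P⁻¹ where J is a Jordan canonical form, so e^{tA} = P · e^{tJ} · P⁻¹, and e^{tJ} can be computed block-by-block.

A has Jordan form
J =
  [0, 1, 0]
  [0, 0, 0]
  [0, 0, 3]
(up to reordering of blocks).

Per-block formulas:
  For a 2×2 Jordan block J_2(0): exp(t · J_2(0)) = e^(0t)·(I + t·N), where N is the 2×2 nilpotent shift.
  For a 1×1 block at λ = 3: exp(t · [3]) = [e^(3t)].

After assembling e^{tJ} and conjugating by P, we get:

e^{tA} =
  [3 - 2*exp(3*t), 1 - exp(3*t), exp(3*t) - 1]
  [3*t, t + 1, -t]
  [3*t - 6*exp(3*t) + 6, t - 3*exp(3*t) + 3, -t + 3*exp(3*t) - 2]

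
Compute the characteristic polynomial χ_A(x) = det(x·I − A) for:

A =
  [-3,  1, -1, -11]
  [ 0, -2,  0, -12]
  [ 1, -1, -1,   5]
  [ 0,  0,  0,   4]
x^4 + 2*x^3 - 12*x^2 - 40*x - 32

Expanding det(x·I − A) (e.g. by cofactor expansion or by noting that A is similar to its Jordan form J, which has the same characteristic polynomial as A) gives
  χ_A(x) = x^4 + 2*x^3 - 12*x^2 - 40*x - 32
which factors as (x - 4)*(x + 2)^3. The eigenvalues (with algebraic multiplicities) are λ = -2 with multiplicity 3, λ = 4 with multiplicity 1.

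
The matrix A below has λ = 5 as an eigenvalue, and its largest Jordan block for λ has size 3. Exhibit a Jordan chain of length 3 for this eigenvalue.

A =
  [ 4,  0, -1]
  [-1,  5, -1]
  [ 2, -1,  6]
A Jordan chain for λ = 5 of length 3:
v_1 = (-1, -1, 1)ᵀ
v_2 = (-1, -1, 2)ᵀ
v_3 = (1, 0, 0)ᵀ

Let N = A − (5)·I. We want v_3 with N^3 v_3 = 0 but N^2 v_3 ≠ 0; then v_{j-1} := N · v_j for j = 3, …, 2.

Pick v_3 = (1, 0, 0)ᵀ.
Then v_2 = N · v_3 = (-1, -1, 2)ᵀ.
Then v_1 = N · v_2 = (-1, -1, 1)ᵀ.

Sanity check: (A − (5)·I) v_1 = (0, 0, 0)ᵀ = 0. ✓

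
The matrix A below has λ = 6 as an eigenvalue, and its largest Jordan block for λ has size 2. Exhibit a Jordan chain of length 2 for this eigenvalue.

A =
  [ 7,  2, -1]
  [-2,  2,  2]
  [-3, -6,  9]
A Jordan chain for λ = 6 of length 2:
v_1 = (1, -2, -3)ᵀ
v_2 = (1, 0, 0)ᵀ

Let N = A − (6)·I. We want v_2 with N^2 v_2 = 0 but N^1 v_2 ≠ 0; then v_{j-1} := N · v_j for j = 2, …, 2.

Pick v_2 = (1, 0, 0)ᵀ.
Then v_1 = N · v_2 = (1, -2, -3)ᵀ.

Sanity check: (A − (6)·I) v_1 = (0, 0, 0)ᵀ = 0. ✓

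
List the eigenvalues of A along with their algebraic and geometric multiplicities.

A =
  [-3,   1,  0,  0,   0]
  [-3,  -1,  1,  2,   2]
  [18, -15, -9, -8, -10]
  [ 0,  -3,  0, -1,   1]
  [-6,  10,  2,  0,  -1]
λ = -3: alg = 5, geom = 2

Step 1 — factor the characteristic polynomial to read off the algebraic multiplicities:
  χ_A(x) = (x + 3)^5

Step 2 — compute geometric multiplicities via the rank-nullity identity g(λ) = n − rank(A − λI):
  rank(A − (-3)·I) = 3, so dim ker(A − (-3)·I) = n − 3 = 2

Summary:
  λ = -3: algebraic multiplicity = 5, geometric multiplicity = 2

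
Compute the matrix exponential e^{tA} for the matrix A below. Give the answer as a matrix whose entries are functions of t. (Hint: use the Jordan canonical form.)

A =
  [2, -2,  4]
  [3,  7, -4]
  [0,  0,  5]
e^{tA} =
  [-2*exp(5*t) + 3*exp(4*t), -2*exp(5*t) + 2*exp(4*t), 4*exp(5*t) - 4*exp(4*t)]
  [3*exp(5*t) - 3*exp(4*t), 3*exp(5*t) - 2*exp(4*t), -4*exp(5*t) + 4*exp(4*t)]
  [0, 0, exp(5*t)]

Strategy: write A = P · J · P⁻¹ where J is a Jordan canonical form, so e^{tA} = P · e^{tJ} · P⁻¹, and e^{tJ} can be computed block-by-block.

A has Jordan form
J =
  [4, 0, 0]
  [0, 5, 0]
  [0, 0, 5]
(up to reordering of blocks).

Per-block formulas:
  For a 1×1 block at λ = 4: exp(t · [4]) = [e^(4t)].
  For a 1×1 block at λ = 5: exp(t · [5]) = [e^(5t)].

After assembling e^{tJ} and conjugating by P, we get:

e^{tA} =
  [-2*exp(5*t) + 3*exp(4*t), -2*exp(5*t) + 2*exp(4*t), 4*exp(5*t) - 4*exp(4*t)]
  [3*exp(5*t) - 3*exp(4*t), 3*exp(5*t) - 2*exp(4*t), -4*exp(5*t) + 4*exp(4*t)]
  [0, 0, exp(5*t)]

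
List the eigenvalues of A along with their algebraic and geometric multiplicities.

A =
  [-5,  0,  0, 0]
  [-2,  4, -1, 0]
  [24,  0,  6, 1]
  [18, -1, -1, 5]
λ = -5: alg = 1, geom = 1; λ = 5: alg = 3, geom = 1

Step 1 — factor the characteristic polynomial to read off the algebraic multiplicities:
  χ_A(x) = (x - 5)^3*(x + 5)

Step 2 — compute geometric multiplicities via the rank-nullity identity g(λ) = n − rank(A − λI):
  rank(A − (-5)·I) = 3, so dim ker(A − (-5)·I) = n − 3 = 1
  rank(A − (5)·I) = 3, so dim ker(A − (5)·I) = n − 3 = 1

Summary:
  λ = -5: algebraic multiplicity = 1, geometric multiplicity = 1
  λ = 5: algebraic multiplicity = 3, geometric multiplicity = 1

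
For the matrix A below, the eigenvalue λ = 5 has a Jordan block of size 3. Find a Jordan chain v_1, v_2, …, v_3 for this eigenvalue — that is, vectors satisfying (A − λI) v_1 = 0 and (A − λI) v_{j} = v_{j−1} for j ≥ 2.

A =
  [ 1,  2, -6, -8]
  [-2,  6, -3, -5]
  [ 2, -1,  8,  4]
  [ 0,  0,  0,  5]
A Jordan chain for λ = 5 of length 3:
v_1 = (-2, -1, 1, 0)ᵀ
v_2 = (-8, -5, 4, 0)ᵀ
v_3 = (0, 0, 0, 1)ᵀ

Let N = A − (5)·I. We want v_3 with N^3 v_3 = 0 but N^2 v_3 ≠ 0; then v_{j-1} := N · v_j for j = 3, …, 2.

Pick v_3 = (0, 0, 0, 1)ᵀ.
Then v_2 = N · v_3 = (-8, -5, 4, 0)ᵀ.
Then v_1 = N · v_2 = (-2, -1, 1, 0)ᵀ.

Sanity check: (A − (5)·I) v_1 = (0, 0, 0, 0)ᵀ = 0. ✓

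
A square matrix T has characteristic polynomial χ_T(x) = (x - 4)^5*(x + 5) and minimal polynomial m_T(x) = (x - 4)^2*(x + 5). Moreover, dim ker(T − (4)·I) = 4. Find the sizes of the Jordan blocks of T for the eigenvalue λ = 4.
Block sizes for λ = 4: [2, 1, 1, 1]

Step 1 — from the characteristic polynomial, algebraic multiplicity of λ = 4 is 5. From dim ker(T − (4)·I) = 4, there are exactly 4 Jordan blocks for λ = 4.
Step 2 — from the minimal polynomial, the factor (x − 4)^2 tells us the largest block for λ = 4 has size 2.
Step 3 — with total size 5, 4 blocks, and largest block 2, the block sizes (in nonincreasing order) are [2, 1, 1, 1].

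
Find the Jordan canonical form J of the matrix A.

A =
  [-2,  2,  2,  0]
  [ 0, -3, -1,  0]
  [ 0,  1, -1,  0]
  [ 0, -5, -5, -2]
J_2(-2) ⊕ J_1(-2) ⊕ J_1(-2)

The characteristic polynomial is
  det(x·I − A) = x^4 + 8*x^3 + 24*x^2 + 32*x + 16 = (x + 2)^4

Eigenvalues and multiplicities (the geometric multiplicity of λ is n − rank(A − λI), which equals the number of Jordan blocks for λ):
  λ = -2: algebraic multiplicity = 4, geometric multiplicity = 3

Determining the block sizes for each eigenvalue:
  λ = -2: 3 blocks summing to 4 forces exactly one block of size 2 and the rest size 1 → block sizes [2, 1, 1]

Assembling the blocks gives a Jordan form
J =
  [-2,  1,  0,  0]
  [ 0, -2,  0,  0]
  [ 0,  0, -2,  0]
  [ 0,  0,  0, -2]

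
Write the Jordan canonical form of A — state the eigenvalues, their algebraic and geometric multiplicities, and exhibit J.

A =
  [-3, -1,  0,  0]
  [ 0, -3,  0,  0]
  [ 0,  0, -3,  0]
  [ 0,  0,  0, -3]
J_2(-3) ⊕ J_1(-3) ⊕ J_1(-3)

The characteristic polynomial is
  det(x·I − A) = x^4 + 12*x^3 + 54*x^2 + 108*x + 81 = (x + 3)^4

Eigenvalues and multiplicities (the geometric multiplicity of λ is n − rank(A − λI), which equals the number of Jordan blocks for λ):
  λ = -3: algebraic multiplicity = 4, geometric multiplicity = 3

Determining the block sizes for each eigenvalue:
  λ = -3: 3 blocks summing to 4 forces exactly one block of size 2 and the rest size 1 → block sizes [2, 1, 1]

Assembling the blocks gives a Jordan form
J =
  [-3,  1,  0,  0]
  [ 0, -3,  0,  0]
  [ 0,  0, -3,  0]
  [ 0,  0,  0, -3]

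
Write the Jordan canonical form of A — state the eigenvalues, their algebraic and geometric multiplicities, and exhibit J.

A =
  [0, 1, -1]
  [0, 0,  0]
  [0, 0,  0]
J_2(0) ⊕ J_1(0)

The characteristic polynomial is
  det(x·I − A) = x^3

Eigenvalues and multiplicities (the geometric multiplicity of λ is n − rank(A − λI), which equals the number of Jordan blocks for λ):
  λ = 0: algebraic multiplicity = 3, geometric multiplicity = 2

Determining the block sizes for each eigenvalue:
  λ = 0: 2 blocks summing to 3 forces exactly one block of size 2 and the rest size 1 → block sizes [2, 1]

Assembling the blocks gives a Jordan form
J =
  [0, 1, 0]
  [0, 0, 0]
  [0, 0, 0]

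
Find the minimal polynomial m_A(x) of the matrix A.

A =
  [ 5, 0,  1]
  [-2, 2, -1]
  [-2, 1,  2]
x^3 - 9*x^2 + 27*x - 27

The characteristic polynomial is χ_A(x) = (x - 3)^3, so the eigenvalues are known. The minimal polynomial is
  m_A(x) = Π_λ (x − λ)^{k_λ}
where k_λ is the size of the *largest* Jordan block for λ (equivalently, the smallest k with (A − λI)^k v = 0 for every generalised eigenvector v of λ).

  λ = 3: largest Jordan block has size 3, contributing (x − 3)^3

So m_A(x) = (x - 3)^3 = x^3 - 9*x^2 + 27*x - 27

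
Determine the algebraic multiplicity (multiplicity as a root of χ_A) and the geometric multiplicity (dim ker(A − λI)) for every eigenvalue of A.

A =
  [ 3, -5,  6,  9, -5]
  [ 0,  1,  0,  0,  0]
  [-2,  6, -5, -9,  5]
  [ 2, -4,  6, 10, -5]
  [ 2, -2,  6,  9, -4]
λ = 1: alg = 5, geom = 3

Step 1 — factor the characteristic polynomial to read off the algebraic multiplicities:
  χ_A(x) = (x - 1)^5

Step 2 — compute geometric multiplicities via the rank-nullity identity g(λ) = n − rank(A − λI):
  rank(A − (1)·I) = 2, so dim ker(A − (1)·I) = n − 2 = 3

Summary:
  λ = 1: algebraic multiplicity = 5, geometric multiplicity = 3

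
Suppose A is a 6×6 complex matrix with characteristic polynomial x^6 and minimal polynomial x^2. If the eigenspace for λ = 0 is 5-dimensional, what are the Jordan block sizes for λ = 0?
Block sizes for λ = 0: [2, 1, 1, 1, 1]

Step 1 — from the characteristic polynomial, algebraic multiplicity of λ = 0 is 6. From dim ker(A − (0)·I) = 5, there are exactly 5 Jordan blocks for λ = 0.
Step 2 — from the minimal polynomial, the factor (x − 0)^2 tells us the largest block for λ = 0 has size 2.
Step 3 — with total size 6, 5 blocks, and largest block 2, the block sizes (in nonincreasing order) are [2, 1, 1, 1, 1].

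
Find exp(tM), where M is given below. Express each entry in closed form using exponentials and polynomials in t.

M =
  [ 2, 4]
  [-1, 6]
e^{tM} =
  [-2*t*exp(4*t) + exp(4*t), 4*t*exp(4*t)]
  [-t*exp(4*t), 2*t*exp(4*t) + exp(4*t)]

Strategy: write M = P · J · P⁻¹ where J is a Jordan canonical form, so e^{tM} = P · e^{tJ} · P⁻¹, and e^{tJ} can be computed block-by-block.

M has Jordan form
J =
  [4, 1]
  [0, 4]
(up to reordering of blocks).

Per-block formulas:
  For a 2×2 Jordan block J_2(4): exp(t · J_2(4)) = e^(4t)·(I + t·N), where N is the 2×2 nilpotent shift.

After assembling e^{tJ} and conjugating by P, we get:

e^{tM} =
  [-2*t*exp(4*t) + exp(4*t), 4*t*exp(4*t)]
  [-t*exp(4*t), 2*t*exp(4*t) + exp(4*t)]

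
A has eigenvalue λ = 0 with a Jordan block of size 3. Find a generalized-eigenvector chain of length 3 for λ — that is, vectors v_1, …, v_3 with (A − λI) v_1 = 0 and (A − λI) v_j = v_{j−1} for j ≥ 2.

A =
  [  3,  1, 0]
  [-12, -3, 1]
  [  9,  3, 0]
A Jordan chain for λ = 0 of length 3:
v_1 = (-3, 9, -9)ᵀ
v_2 = (3, -12, 9)ᵀ
v_3 = (1, 0, 0)ᵀ

Let N = A − (0)·I. We want v_3 with N^3 v_3 = 0 but N^2 v_3 ≠ 0; then v_{j-1} := N · v_j for j = 3, …, 2.

Pick v_3 = (1, 0, 0)ᵀ.
Then v_2 = N · v_3 = (3, -12, 9)ᵀ.
Then v_1 = N · v_2 = (-3, 9, -9)ᵀ.

Sanity check: (A − (0)·I) v_1 = (0, 0, 0)ᵀ = 0. ✓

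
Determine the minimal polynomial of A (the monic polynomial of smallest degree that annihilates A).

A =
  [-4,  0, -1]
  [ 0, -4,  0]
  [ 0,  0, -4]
x^2 + 8*x + 16

The characteristic polynomial is χ_A(x) = (x + 4)^3, so the eigenvalues are known. The minimal polynomial is
  m_A(x) = Π_λ (x − λ)^{k_λ}
where k_λ is the size of the *largest* Jordan block for λ (equivalently, the smallest k with (A − λI)^k v = 0 for every generalised eigenvector v of λ).

  λ = -4: largest Jordan block has size 2, contributing (x + 4)^2

So m_A(x) = (x + 4)^2 = x^2 + 8*x + 16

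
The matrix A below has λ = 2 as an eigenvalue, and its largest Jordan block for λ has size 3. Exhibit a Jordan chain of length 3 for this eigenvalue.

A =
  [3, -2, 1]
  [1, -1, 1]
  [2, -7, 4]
A Jordan chain for λ = 2 of length 3:
v_1 = (1, 0, -1)ᵀ
v_2 = (1, 1, 2)ᵀ
v_3 = (1, 0, 0)ᵀ

Let N = A − (2)·I. We want v_3 with N^3 v_3 = 0 but N^2 v_3 ≠ 0; then v_{j-1} := N · v_j for j = 3, …, 2.

Pick v_3 = (1, 0, 0)ᵀ.
Then v_2 = N · v_3 = (1, 1, 2)ᵀ.
Then v_1 = N · v_2 = (1, 0, -1)ᵀ.

Sanity check: (A − (2)·I) v_1 = (0, 0, 0)ᵀ = 0. ✓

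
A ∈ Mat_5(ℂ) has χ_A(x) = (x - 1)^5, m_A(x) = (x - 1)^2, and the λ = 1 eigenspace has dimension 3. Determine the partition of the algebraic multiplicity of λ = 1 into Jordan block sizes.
Block sizes for λ = 1: [2, 2, 1]

Step 1 — from the characteristic polynomial, algebraic multiplicity of λ = 1 is 5. From dim ker(A − (1)·I) = 3, there are exactly 3 Jordan blocks for λ = 1.
Step 2 — from the minimal polynomial, the factor (x − 1)^2 tells us the largest block for λ = 1 has size 2.
Step 3 — with total size 5, 3 blocks, and largest block 2, the block sizes (in nonincreasing order) are [2, 2, 1].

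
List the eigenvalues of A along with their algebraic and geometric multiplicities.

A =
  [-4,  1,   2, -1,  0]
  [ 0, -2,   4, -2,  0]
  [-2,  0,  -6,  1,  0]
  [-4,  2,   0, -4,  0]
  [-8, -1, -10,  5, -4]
λ = -4: alg = 5, geom = 3

Step 1 — factor the characteristic polynomial to read off the algebraic multiplicities:
  χ_A(x) = (x + 4)^5

Step 2 — compute geometric multiplicities via the rank-nullity identity g(λ) = n − rank(A − λI):
  rank(A − (-4)·I) = 2, so dim ker(A − (-4)·I) = n − 2 = 3

Summary:
  λ = -4: algebraic multiplicity = 5, geometric multiplicity = 3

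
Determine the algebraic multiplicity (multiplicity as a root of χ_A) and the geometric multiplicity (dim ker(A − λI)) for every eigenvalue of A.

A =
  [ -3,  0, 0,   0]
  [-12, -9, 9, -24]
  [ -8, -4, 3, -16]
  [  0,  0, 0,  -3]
λ = -3: alg = 4, geom = 3

Step 1 — factor the characteristic polynomial to read off the algebraic multiplicities:
  χ_A(x) = (x + 3)^4

Step 2 — compute geometric multiplicities via the rank-nullity identity g(λ) = n − rank(A − λI):
  rank(A − (-3)·I) = 1, so dim ker(A − (-3)·I) = n − 1 = 3

Summary:
  λ = -3: algebraic multiplicity = 4, geometric multiplicity = 3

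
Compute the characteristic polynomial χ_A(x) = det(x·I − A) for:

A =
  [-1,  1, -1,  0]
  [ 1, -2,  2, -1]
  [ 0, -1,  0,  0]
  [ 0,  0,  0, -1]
x^4 + 4*x^3 + 6*x^2 + 4*x + 1

Expanding det(x·I − A) (e.g. by cofactor expansion or by noting that A is similar to its Jordan form J, which has the same characteristic polynomial as A) gives
  χ_A(x) = x^4 + 4*x^3 + 6*x^2 + 4*x + 1
which factors as (x + 1)^4. The eigenvalues (with algebraic multiplicities) are λ = -1 with multiplicity 4.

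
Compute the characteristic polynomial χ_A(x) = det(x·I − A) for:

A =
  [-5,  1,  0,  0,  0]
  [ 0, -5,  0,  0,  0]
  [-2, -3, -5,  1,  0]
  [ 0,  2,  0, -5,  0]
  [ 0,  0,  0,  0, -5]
x^5 + 25*x^4 + 250*x^3 + 1250*x^2 + 3125*x + 3125

Expanding det(x·I − A) (e.g. by cofactor expansion or by noting that A is similar to its Jordan form J, which has the same characteristic polynomial as A) gives
  χ_A(x) = x^5 + 25*x^4 + 250*x^3 + 1250*x^2 + 3125*x + 3125
which factors as (x + 5)^5. The eigenvalues (with algebraic multiplicities) are λ = -5 with multiplicity 5.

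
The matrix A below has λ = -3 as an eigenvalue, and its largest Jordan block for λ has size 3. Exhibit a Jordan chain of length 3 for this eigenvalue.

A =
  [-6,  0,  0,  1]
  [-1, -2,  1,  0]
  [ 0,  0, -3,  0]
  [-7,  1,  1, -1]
A Jordan chain for λ = -3 of length 3:
v_1 = (2, 2, 0, 6)ᵀ
v_2 = (-3, -1, 0, -7)ᵀ
v_3 = (1, 0, 0, 0)ᵀ

Let N = A − (-3)·I. We want v_3 with N^3 v_3 = 0 but N^2 v_3 ≠ 0; then v_{j-1} := N · v_j for j = 3, …, 2.

Pick v_3 = (1, 0, 0, 0)ᵀ.
Then v_2 = N · v_3 = (-3, -1, 0, -7)ᵀ.
Then v_1 = N · v_2 = (2, 2, 0, 6)ᵀ.

Sanity check: (A − (-3)·I) v_1 = (0, 0, 0, 0)ᵀ = 0. ✓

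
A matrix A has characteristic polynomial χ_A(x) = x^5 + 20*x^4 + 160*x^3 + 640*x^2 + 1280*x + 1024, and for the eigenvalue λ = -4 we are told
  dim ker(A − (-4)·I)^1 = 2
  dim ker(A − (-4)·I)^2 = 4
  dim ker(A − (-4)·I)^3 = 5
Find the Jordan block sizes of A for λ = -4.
Block sizes for λ = -4: [3, 2]

From the dimensions of kernels of powers, the number of Jordan blocks of size at least j is d_j − d_{j−1} where d_j = dim ker(N^j) (with d_0 = 0). Computing the differences gives [2, 2, 1].
The number of blocks of size exactly k is (#blocks of size ≥ k) − (#blocks of size ≥ k + 1), so the partition is: 1 block(s) of size 2, 1 block(s) of size 3.
In nonincreasing order the block sizes are [3, 2].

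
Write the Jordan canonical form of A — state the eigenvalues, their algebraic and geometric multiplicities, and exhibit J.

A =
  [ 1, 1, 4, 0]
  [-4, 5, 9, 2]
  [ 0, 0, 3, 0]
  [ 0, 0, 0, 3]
J_3(3) ⊕ J_1(3)

The characteristic polynomial is
  det(x·I − A) = x^4 - 12*x^3 + 54*x^2 - 108*x + 81 = (x - 3)^4

Eigenvalues and multiplicities (the geometric multiplicity of λ is n − rank(A − λI), which equals the number of Jordan blocks for λ):
  λ = 3: algebraic multiplicity = 4, geometric multiplicity = 2

Determining the block sizes for each eigenvalue:
  λ = 3: with am = 4 and gm = 2, the partition is not yet determined (e.g. several partitions of 4 into 2 parts exist). Let N = A − (3)·I. Computing rank(N^1) = 2, rank(N^2) = 1, rank(N^3) = 0; the number of blocks of size ≥ j is rank(N^{j−1}) − rank(N^j), giving [2, 1, 1]. So we have 1 block(s) of size 3, 1 block(s) of size 1 → block sizes [3, 1]

Assembling the blocks gives a Jordan form
J =
  [3, 1, 0, 0]
  [0, 3, 1, 0]
  [0, 0, 3, 0]
  [0, 0, 0, 3]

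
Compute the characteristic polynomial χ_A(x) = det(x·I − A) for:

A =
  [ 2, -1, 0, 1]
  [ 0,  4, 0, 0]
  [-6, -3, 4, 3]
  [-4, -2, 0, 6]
x^4 - 16*x^3 + 96*x^2 - 256*x + 256

Expanding det(x·I − A) (e.g. by cofactor expansion or by noting that A is similar to its Jordan form J, which has the same characteristic polynomial as A) gives
  χ_A(x) = x^4 - 16*x^3 + 96*x^2 - 256*x + 256
which factors as (x - 4)^4. The eigenvalues (with algebraic multiplicities) are λ = 4 with multiplicity 4.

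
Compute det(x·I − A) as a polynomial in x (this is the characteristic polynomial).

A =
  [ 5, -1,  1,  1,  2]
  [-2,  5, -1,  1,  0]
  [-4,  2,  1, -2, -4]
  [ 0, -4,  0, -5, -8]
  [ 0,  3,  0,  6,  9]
x^5 - 15*x^4 + 90*x^3 - 270*x^2 + 405*x - 243

Expanding det(x·I − A) (e.g. by cofactor expansion or by noting that A is similar to its Jordan form J, which has the same characteristic polynomial as A) gives
  χ_A(x) = x^5 - 15*x^4 + 90*x^3 - 270*x^2 + 405*x - 243
which factors as (x - 3)^5. The eigenvalues (with algebraic multiplicities) are λ = 3 with multiplicity 5.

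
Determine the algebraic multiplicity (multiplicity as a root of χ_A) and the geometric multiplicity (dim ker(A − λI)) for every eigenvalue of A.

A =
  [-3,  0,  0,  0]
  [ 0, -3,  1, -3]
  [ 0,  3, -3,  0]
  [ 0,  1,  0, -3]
λ = -3: alg = 4, geom = 2

Step 1 — factor the characteristic polynomial to read off the algebraic multiplicities:
  χ_A(x) = (x + 3)^4

Step 2 — compute geometric multiplicities via the rank-nullity identity g(λ) = n − rank(A − λI):
  rank(A − (-3)·I) = 2, so dim ker(A − (-3)·I) = n − 2 = 2

Summary:
  λ = -3: algebraic multiplicity = 4, geometric multiplicity = 2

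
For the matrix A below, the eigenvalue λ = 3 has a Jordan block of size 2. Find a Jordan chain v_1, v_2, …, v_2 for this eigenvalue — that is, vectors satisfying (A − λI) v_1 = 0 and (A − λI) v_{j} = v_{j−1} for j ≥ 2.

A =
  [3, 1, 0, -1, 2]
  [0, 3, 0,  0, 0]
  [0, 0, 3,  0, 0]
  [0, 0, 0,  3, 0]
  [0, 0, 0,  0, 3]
A Jordan chain for λ = 3 of length 2:
v_1 = (1, 0, 0, 0, 0)ᵀ
v_2 = (0, 1, 0, 0, 0)ᵀ

Let N = A − (3)·I. We want v_2 with N^2 v_2 = 0 but N^1 v_2 ≠ 0; then v_{j-1} := N · v_j for j = 2, …, 2.

Pick v_2 = (0, 1, 0, 0, 0)ᵀ.
Then v_1 = N · v_2 = (1, 0, 0, 0, 0)ᵀ.

Sanity check: (A − (3)·I) v_1 = (0, 0, 0, 0, 0)ᵀ = 0. ✓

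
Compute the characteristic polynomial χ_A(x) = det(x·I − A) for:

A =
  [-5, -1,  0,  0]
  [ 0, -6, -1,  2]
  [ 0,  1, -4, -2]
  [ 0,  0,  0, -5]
x^4 + 20*x^3 + 150*x^2 + 500*x + 625

Expanding det(x·I − A) (e.g. by cofactor expansion or by noting that A is similar to its Jordan form J, which has the same characteristic polynomial as A) gives
  χ_A(x) = x^4 + 20*x^3 + 150*x^2 + 500*x + 625
which factors as (x + 5)^4. The eigenvalues (with algebraic multiplicities) are λ = -5 with multiplicity 4.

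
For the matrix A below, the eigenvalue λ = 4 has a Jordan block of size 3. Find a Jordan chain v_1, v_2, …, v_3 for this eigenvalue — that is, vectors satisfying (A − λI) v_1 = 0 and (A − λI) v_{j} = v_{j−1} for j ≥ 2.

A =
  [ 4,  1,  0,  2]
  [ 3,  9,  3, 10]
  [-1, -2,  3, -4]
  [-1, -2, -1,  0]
A Jordan chain for λ = 4 of length 3:
v_1 = (1, 2, -1, -1)ᵀ
v_2 = (0, 3, -1, -1)ᵀ
v_3 = (1, 0, 0, 0)ᵀ

Let N = A − (4)·I. We want v_3 with N^3 v_3 = 0 but N^2 v_3 ≠ 0; then v_{j-1} := N · v_j for j = 3, …, 2.

Pick v_3 = (1, 0, 0, 0)ᵀ.
Then v_2 = N · v_3 = (0, 3, -1, -1)ᵀ.
Then v_1 = N · v_2 = (1, 2, -1, -1)ᵀ.

Sanity check: (A − (4)·I) v_1 = (0, 0, 0, 0)ᵀ = 0. ✓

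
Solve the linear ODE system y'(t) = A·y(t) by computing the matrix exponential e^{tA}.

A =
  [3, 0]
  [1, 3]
e^{tA} =
  [exp(3*t), 0]
  [t*exp(3*t), exp(3*t)]

Strategy: write A = P · J · P⁻¹ where J is a Jordan canonical form, so e^{tA} = P · e^{tJ} · P⁻¹, and e^{tJ} can be computed block-by-block.

A has Jordan form
J =
  [3, 1]
  [0, 3]
(up to reordering of blocks).

Per-block formulas:
  For a 2×2 Jordan block J_2(3): exp(t · J_2(3)) = e^(3t)·(I + t·N), where N is the 2×2 nilpotent shift.

After assembling e^{tJ} and conjugating by P, we get:

e^{tA} =
  [exp(3*t), 0]
  [t*exp(3*t), exp(3*t)]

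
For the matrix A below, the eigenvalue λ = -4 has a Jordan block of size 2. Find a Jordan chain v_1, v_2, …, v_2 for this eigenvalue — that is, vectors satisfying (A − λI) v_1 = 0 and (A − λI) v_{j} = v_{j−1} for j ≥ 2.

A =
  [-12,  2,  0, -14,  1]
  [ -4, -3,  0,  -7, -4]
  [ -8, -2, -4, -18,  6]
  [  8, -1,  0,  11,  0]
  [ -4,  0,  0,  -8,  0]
A Jordan chain for λ = -4 of length 2:
v_1 = (2, 1, -2, -1, 0)ᵀ
v_2 = (0, 1, 0, 0, 0)ᵀ

Let N = A − (-4)·I. We want v_2 with N^2 v_2 = 0 but N^1 v_2 ≠ 0; then v_{j-1} := N · v_j for j = 2, …, 2.

Pick v_2 = (0, 1, 0, 0, 0)ᵀ.
Then v_1 = N · v_2 = (2, 1, -2, -1, 0)ᵀ.

Sanity check: (A − (-4)·I) v_1 = (0, 0, 0, 0, 0)ᵀ = 0. ✓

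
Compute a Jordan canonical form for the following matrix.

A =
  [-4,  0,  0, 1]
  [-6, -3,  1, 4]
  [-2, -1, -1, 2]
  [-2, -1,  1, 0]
J_3(-2) ⊕ J_1(-2)

The characteristic polynomial is
  det(x·I − A) = x^4 + 8*x^3 + 24*x^2 + 32*x + 16 = (x + 2)^4

Eigenvalues and multiplicities (the geometric multiplicity of λ is n − rank(A − λI), which equals the number of Jordan blocks for λ):
  λ = -2: algebraic multiplicity = 4, geometric multiplicity = 2

Determining the block sizes for each eigenvalue:
  λ = -2: with am = 4 and gm = 2, the partition is not yet determined (e.g. several partitions of 4 into 2 parts exist). Let N = A − (-2)·I. Computing rank(N^1) = 2, rank(N^2) = 1, rank(N^3) = 0; the number of blocks of size ≥ j is rank(N^{j−1}) − rank(N^j), giving [2, 1, 1]. So we have 1 block(s) of size 3, 1 block(s) of size 1 → block sizes [3, 1]

Assembling the blocks gives a Jordan form
J =
  [-2,  1,  0,  0]
  [ 0, -2,  1,  0]
  [ 0,  0, -2,  0]
  [ 0,  0,  0, -2]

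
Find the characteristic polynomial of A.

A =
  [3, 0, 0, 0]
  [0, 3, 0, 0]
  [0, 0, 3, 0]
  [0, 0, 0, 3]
x^4 - 12*x^3 + 54*x^2 - 108*x + 81

Expanding det(x·I − A) (e.g. by cofactor expansion or by noting that A is similar to its Jordan form J, which has the same characteristic polynomial as A) gives
  χ_A(x) = x^4 - 12*x^3 + 54*x^2 - 108*x + 81
which factors as (x - 3)^4. The eigenvalues (with algebraic multiplicities) are λ = 3 with multiplicity 4.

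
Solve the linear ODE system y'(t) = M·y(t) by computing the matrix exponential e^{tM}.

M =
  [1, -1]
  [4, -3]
e^{tM} =
  [2*t*exp(-t) + exp(-t), -t*exp(-t)]
  [4*t*exp(-t), -2*t*exp(-t) + exp(-t)]

Strategy: write M = P · J · P⁻¹ where J is a Jordan canonical form, so e^{tM} = P · e^{tJ} · P⁻¹, and e^{tJ} can be computed block-by-block.

M has Jordan form
J =
  [-1,  1]
  [ 0, -1]
(up to reordering of blocks).

Per-block formulas:
  For a 2×2 Jordan block J_2(-1): exp(t · J_2(-1)) = e^(-1t)·(I + t·N), where N is the 2×2 nilpotent shift.

After assembling e^{tJ} and conjugating by P, we get:

e^{tM} =
  [2*t*exp(-t) + exp(-t), -t*exp(-t)]
  [4*t*exp(-t), -2*t*exp(-t) + exp(-t)]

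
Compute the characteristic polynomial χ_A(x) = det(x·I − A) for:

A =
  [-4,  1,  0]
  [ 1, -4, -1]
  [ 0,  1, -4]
x^3 + 12*x^2 + 48*x + 64

Expanding det(x·I − A) (e.g. by cofactor expansion or by noting that A is similar to its Jordan form J, which has the same characteristic polynomial as A) gives
  χ_A(x) = x^3 + 12*x^2 + 48*x + 64
which factors as (x + 4)^3. The eigenvalues (with algebraic multiplicities) are λ = -4 with multiplicity 3.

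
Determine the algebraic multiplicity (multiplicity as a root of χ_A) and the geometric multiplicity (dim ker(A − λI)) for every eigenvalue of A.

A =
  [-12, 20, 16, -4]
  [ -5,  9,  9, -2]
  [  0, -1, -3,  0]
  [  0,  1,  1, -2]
λ = -2: alg = 4, geom = 2

Step 1 — factor the characteristic polynomial to read off the algebraic multiplicities:
  χ_A(x) = (x + 2)^4

Step 2 — compute geometric multiplicities via the rank-nullity identity g(λ) = n − rank(A − λI):
  rank(A − (-2)·I) = 2, so dim ker(A − (-2)·I) = n − 2 = 2

Summary:
  λ = -2: algebraic multiplicity = 4, geometric multiplicity = 2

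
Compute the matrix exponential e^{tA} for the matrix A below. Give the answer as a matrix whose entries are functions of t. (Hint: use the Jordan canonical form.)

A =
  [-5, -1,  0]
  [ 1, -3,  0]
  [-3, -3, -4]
e^{tA} =
  [-t*exp(-4*t) + exp(-4*t), -t*exp(-4*t), 0]
  [t*exp(-4*t), t*exp(-4*t) + exp(-4*t), 0]
  [-3*t*exp(-4*t), -3*t*exp(-4*t), exp(-4*t)]

Strategy: write A = P · J · P⁻¹ where J is a Jordan canonical form, so e^{tA} = P · e^{tJ} · P⁻¹, and e^{tJ} can be computed block-by-block.

A has Jordan form
J =
  [-4,  1,  0]
  [ 0, -4,  0]
  [ 0,  0, -4]
(up to reordering of blocks).

Per-block formulas:
  For a 2×2 Jordan block J_2(-4): exp(t · J_2(-4)) = e^(-4t)·(I + t·N), where N is the 2×2 nilpotent shift.
  For a 1×1 block at λ = -4: exp(t · [-4]) = [e^(-4t)].

After assembling e^{tJ} and conjugating by P, we get:

e^{tA} =
  [-t*exp(-4*t) + exp(-4*t), -t*exp(-4*t), 0]
  [t*exp(-4*t), t*exp(-4*t) + exp(-4*t), 0]
  [-3*t*exp(-4*t), -3*t*exp(-4*t), exp(-4*t)]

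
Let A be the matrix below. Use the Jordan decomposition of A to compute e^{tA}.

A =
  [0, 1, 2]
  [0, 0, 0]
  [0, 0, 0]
e^{tA} =
  [1, t, 2*t]
  [0, 1, 0]
  [0, 0, 1]

Strategy: write A = P · J · P⁻¹ where J is a Jordan canonical form, so e^{tA} = P · e^{tJ} · P⁻¹, and e^{tJ} can be computed block-by-block.

A has Jordan form
J =
  [0, 1, 0]
  [0, 0, 0]
  [0, 0, 0]
(up to reordering of blocks).

Per-block formulas:
  For a 1×1 block at λ = 0: exp(t · [0]) = [e^(0t)].
  For a 2×2 Jordan block J_2(0): exp(t · J_2(0)) = e^(0t)·(I + t·N), where N is the 2×2 nilpotent shift.

After assembling e^{tJ} and conjugating by P, we get:

e^{tA} =
  [1, t, 2*t]
  [0, 1, 0]
  [0, 0, 1]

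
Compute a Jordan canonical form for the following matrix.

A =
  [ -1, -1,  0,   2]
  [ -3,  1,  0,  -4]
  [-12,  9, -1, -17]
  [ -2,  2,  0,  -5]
J_2(-2) ⊕ J_2(-1)

The characteristic polynomial is
  det(x·I − A) = x^4 + 6*x^3 + 13*x^2 + 12*x + 4 = (x + 1)^2*(x + 2)^2

Eigenvalues and multiplicities (the geometric multiplicity of λ is n − rank(A − λI), which equals the number of Jordan blocks for λ):
  λ = -2: algebraic multiplicity = 2, geometric multiplicity = 1
  λ = -1: algebraic multiplicity = 2, geometric multiplicity = 1

Determining the block sizes for each eigenvalue:
  λ = -2: one block (gm = 1), so the single block has size am = 2 → block sizes [2]
  λ = -1: one block (gm = 1), so the single block has size am = 2 → block sizes [2]

Assembling the blocks gives a Jordan form
J =
  [-2,  1,  0,  0]
  [ 0, -2,  0,  0]
  [ 0,  0, -1,  1]
  [ 0,  0,  0, -1]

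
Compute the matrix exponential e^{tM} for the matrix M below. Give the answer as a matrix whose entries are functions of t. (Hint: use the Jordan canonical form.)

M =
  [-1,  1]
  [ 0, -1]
e^{tM} =
  [exp(-t), t*exp(-t)]
  [0, exp(-t)]

Strategy: write M = P · J · P⁻¹ where J is a Jordan canonical form, so e^{tM} = P · e^{tJ} · P⁻¹, and e^{tJ} can be computed block-by-block.

M has Jordan form
J =
  [-1,  1]
  [ 0, -1]
(up to reordering of blocks).

Per-block formulas:
  For a 2×2 Jordan block J_2(-1): exp(t · J_2(-1)) = e^(-1t)·(I + t·N), where N is the 2×2 nilpotent shift.

After assembling e^{tJ} and conjugating by P, we get:

e^{tM} =
  [exp(-t), t*exp(-t)]
  [0, exp(-t)]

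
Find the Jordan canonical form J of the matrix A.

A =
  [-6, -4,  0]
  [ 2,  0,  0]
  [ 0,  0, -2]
J_1(-4) ⊕ J_1(-2) ⊕ J_1(-2)

The characteristic polynomial is
  det(x·I − A) = x^3 + 8*x^2 + 20*x + 16 = (x + 2)^2*(x + 4)

Eigenvalues and multiplicities (the geometric multiplicity of λ is n − rank(A − λI), which equals the number of Jordan blocks for λ):
  λ = -4: algebraic multiplicity = 1, geometric multiplicity = 1
  λ = -2: algebraic multiplicity = 2, geometric multiplicity = 2

Determining the block sizes for each eigenvalue:
  λ = -4: one block (gm = 1), so the single block has size am = 1 → block sizes [1]
  λ = -2: gm = am = 2, so every block has size 1 → block sizes [1, 1]

Assembling the blocks gives a Jordan form
J =
  [-4,  0,  0]
  [ 0, -2,  0]
  [ 0,  0, -2]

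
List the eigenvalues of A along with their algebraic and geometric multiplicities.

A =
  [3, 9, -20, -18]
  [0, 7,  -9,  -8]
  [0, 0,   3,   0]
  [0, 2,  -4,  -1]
λ = 3: alg = 4, geom = 2

Step 1 — factor the characteristic polynomial to read off the algebraic multiplicities:
  χ_A(x) = (x - 3)^4

Step 2 — compute geometric multiplicities via the rank-nullity identity g(λ) = n − rank(A − λI):
  rank(A − (3)·I) = 2, so dim ker(A − (3)·I) = n − 2 = 2

Summary:
  λ = 3: algebraic multiplicity = 4, geometric multiplicity = 2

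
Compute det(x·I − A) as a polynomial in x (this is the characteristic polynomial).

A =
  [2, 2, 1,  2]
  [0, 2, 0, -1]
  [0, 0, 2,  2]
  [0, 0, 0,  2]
x^4 - 8*x^3 + 24*x^2 - 32*x + 16

Expanding det(x·I − A) (e.g. by cofactor expansion or by noting that A is similar to its Jordan form J, which has the same characteristic polynomial as A) gives
  χ_A(x) = x^4 - 8*x^3 + 24*x^2 - 32*x + 16
which factors as (x - 2)^4. The eigenvalues (with algebraic multiplicities) are λ = 2 with multiplicity 4.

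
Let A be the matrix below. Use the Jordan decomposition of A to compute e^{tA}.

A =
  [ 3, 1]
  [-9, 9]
e^{tA} =
  [-3*t*exp(6*t) + exp(6*t), t*exp(6*t)]
  [-9*t*exp(6*t), 3*t*exp(6*t) + exp(6*t)]

Strategy: write A = P · J · P⁻¹ where J is a Jordan canonical form, so e^{tA} = P · e^{tJ} · P⁻¹, and e^{tJ} can be computed block-by-block.

A has Jordan form
J =
  [6, 1]
  [0, 6]
(up to reordering of blocks).

Per-block formulas:
  For a 2×2 Jordan block J_2(6): exp(t · J_2(6)) = e^(6t)·(I + t·N), where N is the 2×2 nilpotent shift.

After assembling e^{tJ} and conjugating by P, we get:

e^{tA} =
  [-3*t*exp(6*t) + exp(6*t), t*exp(6*t)]
  [-9*t*exp(6*t), 3*t*exp(6*t) + exp(6*t)]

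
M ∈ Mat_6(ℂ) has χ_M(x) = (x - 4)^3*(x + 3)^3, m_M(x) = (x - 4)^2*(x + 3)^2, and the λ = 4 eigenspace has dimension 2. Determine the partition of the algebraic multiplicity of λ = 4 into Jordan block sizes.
Block sizes for λ = 4: [2, 1]

Step 1 — from the characteristic polynomial, algebraic multiplicity of λ = 4 is 3. From dim ker(M − (4)·I) = 2, there are exactly 2 Jordan blocks for λ = 4.
Step 2 — from the minimal polynomial, the factor (x − 4)^2 tells us the largest block for λ = 4 has size 2.
Step 3 — with total size 3, 2 blocks, and largest block 2, the block sizes (in nonincreasing order) are [2, 1].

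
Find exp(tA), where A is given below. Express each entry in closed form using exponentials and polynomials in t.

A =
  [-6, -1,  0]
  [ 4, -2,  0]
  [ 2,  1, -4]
e^{tA} =
  [-2*t*exp(-4*t) + exp(-4*t), -t*exp(-4*t), 0]
  [4*t*exp(-4*t), 2*t*exp(-4*t) + exp(-4*t), 0]
  [2*t*exp(-4*t), t*exp(-4*t), exp(-4*t)]

Strategy: write A = P · J · P⁻¹ where J is a Jordan canonical form, so e^{tA} = P · e^{tJ} · P⁻¹, and e^{tJ} can be computed block-by-block.

A has Jordan form
J =
  [-4,  1,  0]
  [ 0, -4,  0]
  [ 0,  0, -4]
(up to reordering of blocks).

Per-block formulas:
  For a 1×1 block at λ = -4: exp(t · [-4]) = [e^(-4t)].
  For a 2×2 Jordan block J_2(-4): exp(t · J_2(-4)) = e^(-4t)·(I + t·N), where N is the 2×2 nilpotent shift.

After assembling e^{tJ} and conjugating by P, we get:

e^{tA} =
  [-2*t*exp(-4*t) + exp(-4*t), -t*exp(-4*t), 0]
  [4*t*exp(-4*t), 2*t*exp(-4*t) + exp(-4*t), 0]
  [2*t*exp(-4*t), t*exp(-4*t), exp(-4*t)]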